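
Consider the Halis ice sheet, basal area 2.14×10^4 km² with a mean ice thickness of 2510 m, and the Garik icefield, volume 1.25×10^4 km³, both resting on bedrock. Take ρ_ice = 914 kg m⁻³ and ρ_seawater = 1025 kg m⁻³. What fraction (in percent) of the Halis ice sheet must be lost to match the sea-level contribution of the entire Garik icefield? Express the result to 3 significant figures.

Equal sea-level rise means equal mass of meltwater, i.e. equal mass of ice lost.
Ice mass of Garik: 1.142×10^16 kg; ice mass of Halis: 4.909×10^16 kg.
Fraction required = 1.142×10^16 / 4.909×10^16 = 0.233 → 23.3 %.

≈ 23.3 %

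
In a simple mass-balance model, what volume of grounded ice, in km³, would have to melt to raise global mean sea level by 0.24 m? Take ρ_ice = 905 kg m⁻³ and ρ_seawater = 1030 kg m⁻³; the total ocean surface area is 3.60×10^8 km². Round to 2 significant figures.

Required water volume = Δh × A = 0.24 m × 3.60×10^14 m² = 8.640×10^13 m³ = 8.640×10^4 km³.
Ice volume = water volume × ρ_w/ρ_ice = 8.640×10^4 × 1030/905 = 9.8×10^4 km³.

≈ 9.8×10^4 km³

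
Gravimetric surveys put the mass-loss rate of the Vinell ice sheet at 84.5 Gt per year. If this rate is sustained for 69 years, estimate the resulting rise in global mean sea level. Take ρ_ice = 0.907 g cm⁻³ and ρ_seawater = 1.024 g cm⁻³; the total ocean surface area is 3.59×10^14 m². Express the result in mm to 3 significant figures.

Total mass lost = 84.5 Gt/yr × 69 yr = 5830 Gt = 5.830×10^15 kg.
ρ_w = 1.024 g cm⁻³ = 1024 kg m⁻³, so water volume = 5.830×10^15 / 1024 = 5.694×10^12 m³.
Δh = 5.694×10^12 / 3.59×10^14 = 0.0159 m = 15.9 mm.

≈ 15.9 mm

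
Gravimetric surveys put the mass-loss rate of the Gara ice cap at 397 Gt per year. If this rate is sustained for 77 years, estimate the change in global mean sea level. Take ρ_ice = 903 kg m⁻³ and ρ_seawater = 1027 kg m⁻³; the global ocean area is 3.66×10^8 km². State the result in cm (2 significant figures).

≈ 8.1 cm

Total mass lost = 397 Gt/yr × 77 yr = 3.057×10^4 Gt = 3.057×10^16 kg.
ρ_w = 1027 kg m⁻³, so water volume = 3.057×10^16 / 1027 = 2.977×10^13 m³.
Δh = 2.977×10^13 / 3.66×10^14 = 0.0813 m = 8.1 cm.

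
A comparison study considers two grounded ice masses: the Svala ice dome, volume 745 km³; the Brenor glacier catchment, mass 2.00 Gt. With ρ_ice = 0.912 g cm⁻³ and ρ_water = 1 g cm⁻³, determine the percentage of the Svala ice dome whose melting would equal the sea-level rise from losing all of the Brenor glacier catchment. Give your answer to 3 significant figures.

Equal sea-level rise means equal mass of meltwater, i.e. equal mass of ice lost.
Ice mass of Brenor: 2.000×10^12 kg; ice mass of Svala: 6.794×10^14 kg.
Fraction required = 2.000×10^12 / 6.794×10^14 = 2.94×10^-3 → 0.294 %.

≈ 0.294 %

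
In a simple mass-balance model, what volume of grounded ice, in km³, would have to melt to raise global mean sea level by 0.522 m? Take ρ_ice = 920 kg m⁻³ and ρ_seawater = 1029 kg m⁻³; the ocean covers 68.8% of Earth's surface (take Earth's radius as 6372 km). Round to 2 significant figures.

Required water volume = Δh × A = 0.522 m × 3.51×10^14 m² = 1.832×10^14 m³ = 1.832×10^5 km³.
Ice volume = water volume × ρ_w/ρ_ice = 1.832×10^5 × 1029/920 = 2.0×10^5 km³.

≈ 2.0×10^5 km³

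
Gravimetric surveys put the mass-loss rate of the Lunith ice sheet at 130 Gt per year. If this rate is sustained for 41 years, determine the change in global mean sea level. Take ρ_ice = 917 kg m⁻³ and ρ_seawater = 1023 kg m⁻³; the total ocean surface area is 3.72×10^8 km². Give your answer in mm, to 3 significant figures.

≈ 14.0 mm

Total mass lost = 130 Gt/yr × 41 yr = 5330 Gt = 5.330×10^15 kg.
ρ_w = 1023 kg m⁻³, so water volume = 5.330×10^15 / 1023 = 5.210×10^12 m³.
Δh = 5.210×10^12 / 3.72×10^14 = 0.0140 m = 14.0 mm.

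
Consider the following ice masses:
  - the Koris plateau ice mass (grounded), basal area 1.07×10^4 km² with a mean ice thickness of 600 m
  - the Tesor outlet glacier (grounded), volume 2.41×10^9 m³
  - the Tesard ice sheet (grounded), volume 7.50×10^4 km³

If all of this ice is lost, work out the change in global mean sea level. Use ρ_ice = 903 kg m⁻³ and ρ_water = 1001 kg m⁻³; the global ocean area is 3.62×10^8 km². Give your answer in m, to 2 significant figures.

≈ 0.20 m

Koris: ice volume = 1.07×10^4 km² × 600 m = 6420 km³; 6420 × (903/1001) = 5791 km³ of water.
Tesor: 2.41×10^9 m³ × (903/1001) = 2.174×10^9 m³ of water.
Tesard: 7.50×10^4 km³ × (903/1001) = 6.766×10^4 km³ of water.
Total added water ≈ 7.345×10^13 m³ over 3.62×10^14 m² → Δh = 0.203 m.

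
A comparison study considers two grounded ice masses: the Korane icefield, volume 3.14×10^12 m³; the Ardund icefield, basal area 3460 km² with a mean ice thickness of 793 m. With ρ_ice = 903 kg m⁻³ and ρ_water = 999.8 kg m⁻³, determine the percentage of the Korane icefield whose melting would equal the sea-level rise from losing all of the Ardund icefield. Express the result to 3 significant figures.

≈ 87.4 %

Equal sea-level rise means equal mass of meltwater, i.e. equal mass of ice lost.
Ice mass of Ardund: 2.478×10^15 kg; ice mass of Korane: 2.835×10^15 kg.
Fraction required = 2.478×10^15 / 2.835×10^15 = 0.874 → 87.4 %.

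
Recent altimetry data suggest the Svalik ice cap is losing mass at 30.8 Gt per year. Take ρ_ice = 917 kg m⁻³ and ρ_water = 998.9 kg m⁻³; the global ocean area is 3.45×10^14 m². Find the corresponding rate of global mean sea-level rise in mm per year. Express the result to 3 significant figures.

ρ_w = 998.9 kg m⁻³. Annual water volume added = 30.8 Gt / ρ_w = 3.080×10^13 kg / 998.9 kg m⁻³ = 3.083×10^10 m³.
Δh per year = 3.083×10^10 / 3.45×10^14 = 8.94×10^-5 m = 0.0894 mm.

≈ 0.0894 mm/yr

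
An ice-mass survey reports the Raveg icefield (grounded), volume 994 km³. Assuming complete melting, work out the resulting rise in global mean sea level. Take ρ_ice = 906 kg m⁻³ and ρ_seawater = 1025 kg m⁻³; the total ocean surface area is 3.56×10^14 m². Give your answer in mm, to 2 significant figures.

Raveg: 994 km³ × (906/1025) = 878.6 km³ of water.
Spread over 3.56×10^14 m² of ocean, Δh = 8.786×10^11 / 3.56×10^14 = 2.47×10^-3 m = 2.5 mm.

≈ 2.5 mm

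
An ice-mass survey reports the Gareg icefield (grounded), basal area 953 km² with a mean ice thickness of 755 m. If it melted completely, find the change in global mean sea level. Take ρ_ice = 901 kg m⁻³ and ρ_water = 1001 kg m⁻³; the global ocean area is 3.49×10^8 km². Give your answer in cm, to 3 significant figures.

Gareg: ice volume = 953 km² × 755 m = 719.5 km³; 719.5 × (901/1001) = 647.6 km³ of water.
Spread over 3.49×10^14 m² of ocean, Δh = 6.476×10^11 / 3.49×10^14 = 1.86×10^-3 m = 0.186 cm.

≈ 0.186 cm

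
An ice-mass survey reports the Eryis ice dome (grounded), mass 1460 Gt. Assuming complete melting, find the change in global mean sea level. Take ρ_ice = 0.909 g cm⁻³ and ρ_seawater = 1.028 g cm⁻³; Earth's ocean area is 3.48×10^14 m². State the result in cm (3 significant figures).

≈ 0.408 cm

Eryis: 1460 Gt = 1.460×10^15 kg; dividing by ρ_w = 1.028 g cm⁻³ = 1028 kg m⁻³ gives 1.420×10^12 m³ of water.
Spread over 3.48×10^14 m² of ocean, Δh = 1.420×10^12 / 3.48×10^14 = 4.08×10^-3 m = 0.408 cm.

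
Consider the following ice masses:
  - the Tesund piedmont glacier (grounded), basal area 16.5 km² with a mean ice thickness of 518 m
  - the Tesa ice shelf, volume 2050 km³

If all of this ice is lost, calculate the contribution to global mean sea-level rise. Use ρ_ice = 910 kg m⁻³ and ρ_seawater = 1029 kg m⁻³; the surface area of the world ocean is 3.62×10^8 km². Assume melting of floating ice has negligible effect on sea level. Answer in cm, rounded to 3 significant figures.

Tesund: ice volume = 16.5 km² × 518 m = 8.547 km³; 8.547 × (910/1029) = 7.559 km³ of water.
The Tesa ice shelf is floating and already displaces its own weight of water, so its melt adds essentially nothing to sea level.
Total added water ≈ 7.559×10^9 m³ over 3.62×10^14 m² → Δh = 2.09×10^-5 m = 2.09×10^-3 cm.

≈ 2.09×10^-3 cm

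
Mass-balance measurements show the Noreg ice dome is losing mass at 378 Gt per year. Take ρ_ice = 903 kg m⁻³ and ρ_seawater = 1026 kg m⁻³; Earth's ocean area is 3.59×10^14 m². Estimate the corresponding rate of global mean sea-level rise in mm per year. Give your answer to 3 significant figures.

ρ_w = 1026 kg m⁻³. Annual water volume added = 378 Gt / ρ_w = 3.780×10^14 kg / 1026 kg m⁻³ = 3.684×10^11 m³.
Δh per year = 3.684×10^11 / 3.59×10^14 = 1.03×10^-3 m = 1.03 mm.

≈ 1.03 mm/yr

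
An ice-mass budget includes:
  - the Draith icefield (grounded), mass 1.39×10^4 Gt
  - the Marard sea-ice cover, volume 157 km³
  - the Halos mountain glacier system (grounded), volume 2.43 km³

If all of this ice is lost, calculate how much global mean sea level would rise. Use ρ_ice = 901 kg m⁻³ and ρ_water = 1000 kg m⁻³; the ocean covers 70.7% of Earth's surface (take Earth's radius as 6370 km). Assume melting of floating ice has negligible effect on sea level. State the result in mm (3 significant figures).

Draith: 1.39×10^4 Gt = 1.390×10^16 kg; dividing by ρ_w = 1000 kg m⁻³ gives 1.390×10^13 m³ of water.
The Marard sea-ice cover is floating and already displaces its own weight of water, so its melt adds essentially nothing to sea level.
Halos: 2.43 km³ × (901/1000) = 2.189 km³ of water.
Total added water ≈ 1.390×10^13 m³ over 3.61×10^14 m² → Δh = 0.0386 m = 38.6 mm.

≈ 38.6 mm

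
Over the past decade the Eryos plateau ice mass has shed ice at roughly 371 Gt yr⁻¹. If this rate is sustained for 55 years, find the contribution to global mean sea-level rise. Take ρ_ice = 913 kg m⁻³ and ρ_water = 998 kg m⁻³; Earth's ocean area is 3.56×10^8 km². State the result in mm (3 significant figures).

Total mass lost = 371 Gt/yr × 55 yr = 2.040×10^4 Gt = 2.040×10^16 kg.
ρ_w = 998 kg m⁻³, so water volume = 2.040×10^16 / 998 = 2.045×10^13 m³.
Δh = 2.045×10^13 / 3.56×10^14 = 0.0574 m = 57.4 mm.

≈ 57.4 mm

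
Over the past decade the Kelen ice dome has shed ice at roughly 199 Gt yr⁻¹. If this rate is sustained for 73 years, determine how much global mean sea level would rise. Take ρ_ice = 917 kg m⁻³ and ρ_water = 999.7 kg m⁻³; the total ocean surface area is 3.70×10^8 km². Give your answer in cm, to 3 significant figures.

Total mass lost = 199 Gt/yr × 73 yr = 1.453×10^4 Gt = 1.453×10^16 kg.
ρ_w = 999.7 kg m⁻³, so water volume = 1.453×10^16 / 999.7 = 1.453×10^13 m³.
Δh = 1.453×10^13 / 3.70×10^14 = 0.0393 m = 3.93 cm.

≈ 3.93 cm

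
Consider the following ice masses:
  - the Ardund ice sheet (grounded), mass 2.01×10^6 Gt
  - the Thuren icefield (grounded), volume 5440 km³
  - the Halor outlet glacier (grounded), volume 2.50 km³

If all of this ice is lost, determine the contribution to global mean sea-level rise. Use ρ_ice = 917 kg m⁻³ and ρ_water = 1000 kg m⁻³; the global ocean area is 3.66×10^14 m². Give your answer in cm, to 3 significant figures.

Ardund: 2.01×10^6 Gt = 2.010×10^18 kg; dividing by ρ_w = 1000 kg m⁻³ gives 2.010×10^15 m³ of water.
Thuren: 5440 km³ × (917/1000) = 4988 km³ of water.
Halor: 2.50 km³ × (917/1000) = 2.292 km³ of water.
Total added water ≈ 2.015×10^15 m³ over 3.66×10^14 m² → Δh = 5.51 m = 551 cm.

≈ 551 cm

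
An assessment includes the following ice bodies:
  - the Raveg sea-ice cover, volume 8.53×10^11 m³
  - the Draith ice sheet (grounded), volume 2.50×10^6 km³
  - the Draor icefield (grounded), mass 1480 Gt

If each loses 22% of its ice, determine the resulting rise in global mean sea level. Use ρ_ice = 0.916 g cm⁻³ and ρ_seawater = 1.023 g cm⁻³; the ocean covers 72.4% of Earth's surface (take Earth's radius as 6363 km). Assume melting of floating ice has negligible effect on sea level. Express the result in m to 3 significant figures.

The Raveg sea-ice cover is floating and already displaces its own weight of water, so its melt adds essentially nothing to sea level.
Draith: 0.22 × 2.50×10^6 km³ × (916/1023) = 4.925×10^5 km³ of water.
Draor: 0.22 × 1480 Gt = 3.256×10^14 kg; dividing by ρ_w = 1.023 g cm⁻³ = 1023 kg m⁻³ gives 3.183×10^11 m³ of water.
Total added water ≈ 4.928×10^14 m³ over 3.68×10^14 m² → Δh = 1.34 m.

≈ 1.34 m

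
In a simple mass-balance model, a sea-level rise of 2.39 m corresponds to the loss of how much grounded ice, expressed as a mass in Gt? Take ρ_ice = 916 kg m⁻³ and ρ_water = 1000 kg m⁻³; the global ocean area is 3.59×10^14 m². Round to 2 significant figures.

≈ 8.6×10^5 Gt

Required water volume = Δh × A = 2.39 m × 3.59×10^14 m² = 8.580×10^14 m³.
ρ_w = 1000 kg m⁻³, so the mass of water = 8.580×10^14 m³ × 1000 kg m⁻³ = 8.580×10^17 kg = 8.6×10^5 Gt (and the same mass of ice, by conservation).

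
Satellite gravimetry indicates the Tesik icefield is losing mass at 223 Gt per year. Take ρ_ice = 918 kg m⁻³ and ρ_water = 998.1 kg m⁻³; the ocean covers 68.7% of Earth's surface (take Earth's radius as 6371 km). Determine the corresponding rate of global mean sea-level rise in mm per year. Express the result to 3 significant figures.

ρ_w = 998.1 kg m⁻³. Annual water volume added = 223 Gt / ρ_w = 2.230×10^14 kg / 998.1 kg m⁻³ = 2.234×10^11 m³.
Δh per year = 2.234×10^11 / 3.50×10^14 = 6.38×10^-4 m = 0.638 mm.

≈ 0.638 mm/yr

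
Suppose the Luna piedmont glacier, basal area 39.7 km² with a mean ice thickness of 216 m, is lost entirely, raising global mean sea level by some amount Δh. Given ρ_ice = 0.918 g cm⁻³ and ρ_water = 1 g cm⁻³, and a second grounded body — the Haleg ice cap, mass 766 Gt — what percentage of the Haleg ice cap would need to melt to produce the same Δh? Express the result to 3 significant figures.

≈ 1.03 %

Equal sea-level rise means equal mass of meltwater, i.e. equal mass of ice lost.
Ice mass of Luna: 7.872×10^12 kg; ice mass of Haleg: 7.660×10^14 kg.
Fraction required = 7.872×10^12 / 7.660×10^14 = 0.0103 → 1.03 %.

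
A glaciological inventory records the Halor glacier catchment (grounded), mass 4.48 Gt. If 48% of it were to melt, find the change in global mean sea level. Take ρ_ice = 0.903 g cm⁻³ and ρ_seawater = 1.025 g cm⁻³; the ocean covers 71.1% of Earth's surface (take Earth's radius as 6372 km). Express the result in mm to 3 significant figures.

≈ 5.78×10^-3 mm

Halor: 0.48 × 4.48 Gt = 2.150×10^12 kg; dividing by ρ_w = 1.025 g cm⁻³ = 1025 kg m⁻³ gives 2.098×10^9 m³ of water.
Spread over 3.63×10^14 m² of ocean, Δh = 2.098×10^9 / 3.63×10^14 = 5.78×10^-6 m = 5.78×10^-3 mm.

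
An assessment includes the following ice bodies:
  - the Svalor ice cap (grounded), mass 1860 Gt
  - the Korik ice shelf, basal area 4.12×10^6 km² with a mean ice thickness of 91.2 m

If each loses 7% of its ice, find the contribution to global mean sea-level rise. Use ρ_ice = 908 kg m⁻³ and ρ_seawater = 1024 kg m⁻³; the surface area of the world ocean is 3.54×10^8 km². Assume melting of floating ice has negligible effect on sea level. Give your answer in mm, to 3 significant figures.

Svalor: 0.07 × 1860 Gt = 1.302×10^14 kg; dividing by ρ_w = 1024 kg m⁻³ gives 1.271×10^11 m³ of water.
The Korik ice shelf is floating and already displaces its own weight of water, so its melt adds essentially nothing to sea level.
Total added water ≈ 1.271×10^11 m³ over 3.54×10^14 m² → Δh = 3.59×10^-4 m = 0.359 mm.

≈ 0.359 mm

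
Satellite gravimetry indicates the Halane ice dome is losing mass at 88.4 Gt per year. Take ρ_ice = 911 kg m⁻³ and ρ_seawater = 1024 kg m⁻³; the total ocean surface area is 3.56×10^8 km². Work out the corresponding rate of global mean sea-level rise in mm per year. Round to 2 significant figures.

ρ_w = 1024 kg m⁻³. Annual water volume added = 88.4 Gt / ρ_w = 8.840×10^13 kg / 1024 kg m⁻³ = 8.633×10^10 m³.
Δh per year = 8.633×10^10 / 3.56×10^14 = 2.42×10^-4 m = 0.24 mm.

≈ 0.24 mm/yr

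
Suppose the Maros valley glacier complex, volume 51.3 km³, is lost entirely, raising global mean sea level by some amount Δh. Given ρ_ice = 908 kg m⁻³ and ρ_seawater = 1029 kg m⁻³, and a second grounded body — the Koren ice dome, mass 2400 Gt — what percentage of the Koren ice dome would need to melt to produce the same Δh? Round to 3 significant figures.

Equal sea-level rise means equal mass of meltwater, i.e. equal mass of ice lost.
Ice mass of Maros: 4.658×10^13 kg; ice mass of Koren: 2.400×10^15 kg.
Fraction required = 4.658×10^13 / 2.400×10^15 = 0.0194 → 1.94 %.

≈ 1.94 %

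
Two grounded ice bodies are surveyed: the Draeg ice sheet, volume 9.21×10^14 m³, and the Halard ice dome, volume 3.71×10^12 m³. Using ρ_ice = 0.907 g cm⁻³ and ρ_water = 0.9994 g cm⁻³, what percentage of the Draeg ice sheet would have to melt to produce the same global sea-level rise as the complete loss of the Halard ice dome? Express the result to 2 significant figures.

≈ 0.40 %

Equal sea-level rise means equal mass of meltwater, i.e. equal mass of ice lost.
Ice mass of Halard: 3.365×10^15 kg; ice mass of Draeg: 8.353×10^17 kg.
Fraction required = 3.365×10^15 / 8.353×10^17 = 4.03×10^-3 → 0.40 %.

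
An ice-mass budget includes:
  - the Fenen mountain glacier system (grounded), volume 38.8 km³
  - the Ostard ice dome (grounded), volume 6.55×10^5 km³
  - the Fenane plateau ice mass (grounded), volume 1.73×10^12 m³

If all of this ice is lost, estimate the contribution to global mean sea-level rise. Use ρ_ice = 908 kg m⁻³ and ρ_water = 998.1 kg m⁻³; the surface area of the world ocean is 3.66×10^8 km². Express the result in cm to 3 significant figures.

Fenen: 38.8 km³ × (908/998.1) = 35.30 km³ of water.
Ostard: 6.55×10^5 km³ × (908/998.1) = 5.959×10^5 km³ of water.
Fenane: 1.73×10^12 m³ × (908/998.1) = 1.574×10^12 m³ of water.
Total added water ≈ 5.975×10^14 m³ over 3.66×10^14 m² → Δh = 1.63 m = 163 cm.

≈ 163 cm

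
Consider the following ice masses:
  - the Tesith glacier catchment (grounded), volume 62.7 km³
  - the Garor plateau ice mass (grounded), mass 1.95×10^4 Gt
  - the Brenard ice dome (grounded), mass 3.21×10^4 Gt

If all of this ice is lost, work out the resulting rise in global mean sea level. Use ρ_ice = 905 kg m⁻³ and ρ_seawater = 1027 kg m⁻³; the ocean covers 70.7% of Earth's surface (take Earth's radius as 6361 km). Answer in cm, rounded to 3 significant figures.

Tesith: 62.7 km³ × (905/1027) = 55.25 km³ of water.
Garor: 1.95×10^4 Gt = 1.950×10^16 kg; dividing by ρ_w = 1027 kg m⁻³ gives 1.899×10^13 m³ of water.
Brenard: 3.21×10^4 Gt = 3.210×10^16 kg; dividing by ρ_w = 1027 kg m⁻³ gives 3.126×10^13 m³ of water.
Total added water ≈ 5.030×10^13 m³ over 3.59×10^14 m² → Δh = 0.140 m = 14.0 cm.

≈ 14.0 cm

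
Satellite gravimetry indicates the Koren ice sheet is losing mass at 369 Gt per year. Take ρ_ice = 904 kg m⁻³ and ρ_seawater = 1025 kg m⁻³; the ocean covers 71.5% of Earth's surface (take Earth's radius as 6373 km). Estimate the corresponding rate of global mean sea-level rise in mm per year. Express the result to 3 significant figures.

ρ_w = 1025 kg m⁻³. Annual water volume added = 369 Gt / ρ_w = 3.690×10^14 kg / 1025 kg m⁻³ = 3.600×10^11 m³.
Δh per year = 3.600×10^11 / 3.65×10^14 = 9.87×10^-4 m = 0.987 mm.

≈ 0.987 mm/yr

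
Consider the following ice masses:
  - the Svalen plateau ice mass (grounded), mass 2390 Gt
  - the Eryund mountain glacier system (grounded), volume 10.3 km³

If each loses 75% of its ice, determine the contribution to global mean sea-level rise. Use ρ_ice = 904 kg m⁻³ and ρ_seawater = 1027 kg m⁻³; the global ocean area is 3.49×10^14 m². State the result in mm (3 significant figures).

Svalen: 0.75 × 2390 Gt = 1.792×10^15 kg; dividing by ρ_w = 1027 kg m⁻³ gives 1.745×10^12 m³ of water.
Eryund: 0.75 × 10.3 km³ × (904/1027) = 6.800 km³ of water.
Total added water ≈ 1.752×10^12 m³ over 3.49×10^14 m² → Δh = 5.02×10^-3 m = 5.02 mm.

≈ 5.02 mm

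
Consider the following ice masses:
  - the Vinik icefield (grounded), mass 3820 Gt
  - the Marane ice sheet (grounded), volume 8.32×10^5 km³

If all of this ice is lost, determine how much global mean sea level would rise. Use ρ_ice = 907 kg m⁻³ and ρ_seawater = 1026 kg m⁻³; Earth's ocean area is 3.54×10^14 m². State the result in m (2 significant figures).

Vinik: 3820 Gt = 3.820×10^15 kg; dividing by ρ_w = 1026 kg m⁻³ gives 3.723×10^12 m³ of water.
Marane: 8.32×10^5 km³ × (907/1026) = 7.355×10^5 km³ of water.
Total added water ≈ 7.392×10^14 m³ over 3.54×10^14 m² → Δh = 2.09 m.

≈ 2.1 m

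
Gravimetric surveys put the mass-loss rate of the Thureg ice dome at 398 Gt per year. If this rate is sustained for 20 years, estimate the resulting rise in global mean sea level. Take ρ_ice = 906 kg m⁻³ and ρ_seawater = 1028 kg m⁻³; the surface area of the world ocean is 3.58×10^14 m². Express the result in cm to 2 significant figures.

≈ 2.2 cm

Total mass lost = 398 Gt/yr × 20 yr = 7960 Gt = 7.960×10^15 kg.
ρ_w = 1028 kg m⁻³, so water volume = 7.960×10^15 / 1028 = 7.743×10^12 m³.
Δh = 7.743×10^12 / 3.58×10^14 = 0.0216 m = 2.2 cm.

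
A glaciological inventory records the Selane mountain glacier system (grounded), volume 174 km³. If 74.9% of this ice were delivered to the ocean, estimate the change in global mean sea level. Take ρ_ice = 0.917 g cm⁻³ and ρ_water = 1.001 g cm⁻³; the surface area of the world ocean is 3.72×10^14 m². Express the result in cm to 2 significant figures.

Selane: 0.749 × 174 km³ × (917/1001) = 119.4 km³ of water.
Spread over 3.72×10^14 m² of ocean, Δh = 1.194×10^11 / 3.72×10^14 = 3.21×10^-4 m = 0.032 cm.

≈ 0.032 cm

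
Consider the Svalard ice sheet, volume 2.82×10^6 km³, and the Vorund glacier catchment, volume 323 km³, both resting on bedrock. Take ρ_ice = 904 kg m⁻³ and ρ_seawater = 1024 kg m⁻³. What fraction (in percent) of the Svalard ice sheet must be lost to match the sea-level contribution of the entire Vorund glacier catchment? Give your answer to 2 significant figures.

≈ 0.011 %

Equal sea-level rise means equal mass of meltwater, i.e. equal mass of ice lost.
Ice mass of Vorund: 2.920×10^14 kg; ice mass of Svalard: 2.549×10^18 kg.
Fraction required = 2.920×10^14 / 2.549×10^18 = 1.15×10^-4 → 0.011 %.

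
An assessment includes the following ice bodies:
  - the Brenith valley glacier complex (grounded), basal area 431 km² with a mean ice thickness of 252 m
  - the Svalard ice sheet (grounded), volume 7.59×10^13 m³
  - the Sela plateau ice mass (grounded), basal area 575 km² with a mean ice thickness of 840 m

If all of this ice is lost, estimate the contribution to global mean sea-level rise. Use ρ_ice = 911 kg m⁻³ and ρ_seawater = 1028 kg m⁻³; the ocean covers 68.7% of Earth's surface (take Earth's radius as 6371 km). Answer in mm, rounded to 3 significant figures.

≈ 193 mm

Brenith: ice volume = 431 km² × 252 m = 108.6 km³; 108.6 × (911/1028) = 96.25 km³ of water.
Svalard: 7.59×10^13 m³ × (911/1028) = 6.726×10^13 m³ of water.
Sela: ice volume = 575 km² × 840 m = 483.0 km³; 483.0 × (911/1028) = 428.0 km³ of water.
Total added water ≈ 6.779×10^13 m³ over 3.50×10^14 m² → Δh = 0.193 m = 193 mm.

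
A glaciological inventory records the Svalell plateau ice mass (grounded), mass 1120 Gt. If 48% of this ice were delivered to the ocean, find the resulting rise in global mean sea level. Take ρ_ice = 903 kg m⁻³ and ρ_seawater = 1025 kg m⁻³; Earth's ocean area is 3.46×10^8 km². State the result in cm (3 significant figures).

Svalell: 0.48 × 1120 Gt = 5.376×10^14 kg; dividing by ρ_w = 1025 kg m⁻³ gives 5.245×10^11 m³ of water.
Spread over 3.46×10^14 m² of ocean, Δh = 5.245×10^11 / 3.46×10^14 = 1.52×10^-3 m = 0.152 cm.

≈ 0.152 cm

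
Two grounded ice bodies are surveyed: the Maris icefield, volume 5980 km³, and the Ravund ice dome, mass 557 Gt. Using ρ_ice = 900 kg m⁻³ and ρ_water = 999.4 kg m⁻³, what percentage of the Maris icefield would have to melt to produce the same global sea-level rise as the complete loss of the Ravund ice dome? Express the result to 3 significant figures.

≈ 10.3 %

Equal sea-level rise means equal mass of meltwater, i.e. equal mass of ice lost.
Ice mass of Ravund: 5.570×10^14 kg; ice mass of Maris: 5.382×10^15 kg.
Fraction required = 5.570×10^14 / 5.382×10^15 = 0.103 → 10.3 %.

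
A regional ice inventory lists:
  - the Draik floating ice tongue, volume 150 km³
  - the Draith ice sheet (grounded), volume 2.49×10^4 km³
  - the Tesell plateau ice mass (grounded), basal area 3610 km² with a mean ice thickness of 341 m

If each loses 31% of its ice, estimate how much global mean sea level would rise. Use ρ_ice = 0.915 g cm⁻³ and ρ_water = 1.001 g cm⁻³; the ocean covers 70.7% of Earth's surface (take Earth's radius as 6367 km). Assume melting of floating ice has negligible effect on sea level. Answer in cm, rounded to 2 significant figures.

The Draik floating ice tongue is floating and already displaces its own weight of water, so its melt adds essentially nothing to sea level.
Draith: 0.31 × 2.49×10^4 km³ × (915/1001) = 7056 km³ of water.
Tesell: ice volume = 3610 km² × 341 m = 1231 km³; 0.31 × 1231 × (915/1001) = 348.8 km³ of water.
Total added water ≈ 7.405×10^12 m³ over 3.60×10^14 m² → Δh = 0.0206 m = 2.1 cm.

≈ 2.1 cm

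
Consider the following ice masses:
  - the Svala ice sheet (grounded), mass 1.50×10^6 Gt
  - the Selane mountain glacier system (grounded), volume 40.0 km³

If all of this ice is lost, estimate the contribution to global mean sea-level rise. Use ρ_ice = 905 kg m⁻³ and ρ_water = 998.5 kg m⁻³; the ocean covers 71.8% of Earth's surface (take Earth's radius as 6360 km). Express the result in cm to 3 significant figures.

Svala: 1.50×10^6 Gt = 1.500×10^18 kg; dividing by ρ_w = 998.5 kg m⁻³ gives 1.502×10^15 m³ of water.
Selane: 40.0 km³ × (905/998.5) = 36.25 km³ of water.
Total added water ≈ 1.502×10^15 m³ over 3.65×10^14 m² → Δh = 4.12 m = 412 cm.

≈ 412 cm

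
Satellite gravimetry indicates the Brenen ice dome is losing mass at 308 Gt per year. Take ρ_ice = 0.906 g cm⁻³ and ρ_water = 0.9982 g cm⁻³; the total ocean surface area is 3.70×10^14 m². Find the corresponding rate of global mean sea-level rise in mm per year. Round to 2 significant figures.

ρ_w = 0.9982 g cm⁻³ = 998.2 kg m⁻³. Annual water volume added = 308 Gt / ρ_w = 3.080×10^14 kg / 998.2 kg m⁻³ = 3.086×10^11 m³.
Δh per year = 3.086×10^11 / 3.70×10^14 = 8.34×10^-4 m = 0.83 mm.

≈ 0.83 mm/yr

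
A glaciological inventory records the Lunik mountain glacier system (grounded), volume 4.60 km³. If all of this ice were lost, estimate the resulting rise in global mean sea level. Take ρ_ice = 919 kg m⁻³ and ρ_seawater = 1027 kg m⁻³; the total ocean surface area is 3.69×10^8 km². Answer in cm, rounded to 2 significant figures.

≈ 1.1×10^-3 cm

Lunik: 4.60 km³ × (919/1027) = 4.116 km³ of water.
Spread over 3.69×10^14 m² of ocean, Δh = 4.116×10^9 / 3.69×10^14 = 1.12×10^-5 m = 1.1×10^-3 cm.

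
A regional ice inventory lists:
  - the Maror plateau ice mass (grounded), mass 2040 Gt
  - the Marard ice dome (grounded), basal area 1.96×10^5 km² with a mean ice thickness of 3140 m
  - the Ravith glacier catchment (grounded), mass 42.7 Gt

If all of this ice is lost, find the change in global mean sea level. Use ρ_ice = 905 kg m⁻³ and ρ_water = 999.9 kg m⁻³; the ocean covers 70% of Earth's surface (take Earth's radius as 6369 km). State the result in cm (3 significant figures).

Maror: 2040 Gt = 2.040×10^15 kg; dividing by ρ_w = 999.9 kg m⁻³ gives 2.040×10^12 m³ of water.
Marard: ice volume = 1.96×10^5 km² × 3140 m = 6.154×10^5 km³; 6.154×10^5 × (905/999.9) = 5.570×10^5 km³ of water.
Ravith: 42.7 Gt = 4.270×10^13 kg; dividing by ρ_w = 999.9 kg m⁻³ gives 4.270×10^10 m³ of water.
Total added water ≈ 5.591×10^14 m³ over 3.57×10^14 m² → Δh = 1.57 m = 157 cm.

≈ 157 cm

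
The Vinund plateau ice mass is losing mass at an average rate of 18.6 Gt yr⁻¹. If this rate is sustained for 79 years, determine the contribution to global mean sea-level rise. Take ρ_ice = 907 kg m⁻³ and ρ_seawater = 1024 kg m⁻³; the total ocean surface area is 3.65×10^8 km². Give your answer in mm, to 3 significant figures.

≈ 3.93 mm

Total mass lost = 18.6 Gt/yr × 79 yr = 1469 Gt = 1.469×10^15 kg.
ρ_w = 1024 kg m⁻³, so water volume = 1.469×10^15 / 1024 = 1.435×10^12 m³.
Δh = 1.435×10^12 / 3.65×10^14 = 3.93×10^-3 m = 3.93 mm.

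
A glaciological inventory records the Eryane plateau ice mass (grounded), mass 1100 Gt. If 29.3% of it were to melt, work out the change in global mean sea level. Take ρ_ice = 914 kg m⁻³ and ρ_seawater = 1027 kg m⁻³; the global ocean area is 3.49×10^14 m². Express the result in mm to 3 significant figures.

≈ 0.899 mm

Eryane: 0.293 × 1100 Gt = 3.223×10^14 kg; dividing by ρ_w = 1027 kg m⁻³ gives 3.138×10^11 m³ of water.
Spread over 3.49×10^14 m² of ocean, Δh = 3.138×10^11 / 3.49×10^14 = 8.99×10^-4 m = 0.899 mm.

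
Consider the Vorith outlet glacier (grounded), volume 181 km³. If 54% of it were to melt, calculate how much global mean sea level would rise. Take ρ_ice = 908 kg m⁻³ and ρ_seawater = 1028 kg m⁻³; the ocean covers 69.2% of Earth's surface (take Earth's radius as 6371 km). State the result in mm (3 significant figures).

Vorith: 0.54 × 181 km³ × (908/1028) = 86.33 km³ of water.
Spread over 3.53×10^14 m² of ocean, Δh = 8.633×10^10 / 3.53×10^14 = 2.45×10^-4 m = 0.245 mm.

≈ 0.245 mm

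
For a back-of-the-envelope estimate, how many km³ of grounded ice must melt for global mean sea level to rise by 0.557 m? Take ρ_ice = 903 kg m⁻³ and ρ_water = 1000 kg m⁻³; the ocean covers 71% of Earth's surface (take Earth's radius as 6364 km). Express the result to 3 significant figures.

Required water volume = Δh × A = 0.557 m × 3.61×10^14 m² = 2.013×10^14 m³ = 2.013×10^5 km³.
Ice volume = water volume × ρ_w/ρ_ice = 2.013×10^5 × 1000/903 = 2.23×10^5 km³.

≈ 2.23×10^5 km³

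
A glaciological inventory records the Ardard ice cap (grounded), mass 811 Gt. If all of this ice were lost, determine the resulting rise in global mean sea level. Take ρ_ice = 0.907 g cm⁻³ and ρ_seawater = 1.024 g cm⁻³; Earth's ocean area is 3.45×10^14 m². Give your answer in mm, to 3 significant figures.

Ardard: 811 Gt = 8.110×10^14 kg; dividing by ρ_w = 1.024 g cm⁻³ = 1024 kg m⁻³ gives 7.920×10^11 m³ of water.
Spread over 3.45×10^14 m² of ocean, Δh = 7.920×10^11 / 3.45×10^14 = 2.30×10^-3 m = 2.30 mm.

≈ 2.30 mm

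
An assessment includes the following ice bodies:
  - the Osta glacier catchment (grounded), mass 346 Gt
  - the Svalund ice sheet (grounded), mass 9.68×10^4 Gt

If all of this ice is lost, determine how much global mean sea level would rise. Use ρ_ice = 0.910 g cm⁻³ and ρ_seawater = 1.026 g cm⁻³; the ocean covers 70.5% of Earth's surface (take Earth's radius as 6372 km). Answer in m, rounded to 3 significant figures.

≈ 0.263 m

Osta: 346 Gt = 3.460×10^14 kg; dividing by ρ_w = 1.026 g cm⁻³ = 1026 kg m⁻³ gives 3.372×10^11 m³ of water.
Svalund: 9.68×10^4 Gt = 9.680×10^16 kg; dividing by ρ_w = 1026 kg m⁻³ gives 9.435×10^13 m³ of water.
Total added water ≈ 9.468×10^13 m³ over 3.60×10^14 m² → Δh = 0.263 m.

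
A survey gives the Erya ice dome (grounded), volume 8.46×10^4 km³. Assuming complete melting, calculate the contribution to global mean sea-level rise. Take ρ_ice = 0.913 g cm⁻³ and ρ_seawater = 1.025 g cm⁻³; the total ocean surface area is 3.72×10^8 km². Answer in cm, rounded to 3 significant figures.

Erya: 8.46×10^4 km³ × (913/1025) = 7.536×10^4 km³ of water.
Spread over 3.72×10^14 m² of ocean, Δh = 7.536×10^13 / 3.72×10^14 = 0.203 m = 20.3 cm.

≈ 20.3 cm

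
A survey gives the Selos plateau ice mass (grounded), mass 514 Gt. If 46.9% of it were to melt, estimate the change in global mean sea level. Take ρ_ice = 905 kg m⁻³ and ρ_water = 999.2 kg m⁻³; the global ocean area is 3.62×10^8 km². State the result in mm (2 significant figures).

Selos: 0.469 × 514 Gt = 2.411×10^14 kg; dividing by ρ_w = 999.2 kg m⁻³ gives 2.413×10^11 m³ of water.
Spread over 3.62×10^14 m² of ocean, Δh = 2.413×10^11 / 3.62×10^14 = 6.66×10^-4 m = 0.67 mm.

≈ 0.67 mm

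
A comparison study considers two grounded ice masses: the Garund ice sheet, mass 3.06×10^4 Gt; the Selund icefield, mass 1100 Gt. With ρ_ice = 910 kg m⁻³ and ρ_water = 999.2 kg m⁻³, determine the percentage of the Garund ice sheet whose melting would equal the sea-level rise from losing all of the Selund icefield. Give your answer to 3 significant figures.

≈ 3.59 %

Equal sea-level rise means equal mass of meltwater, i.e. equal mass of ice lost.
Ice mass of Selund: 1.100×10^15 kg; ice mass of Garund: 3.060×10^16 kg.
Fraction required = 1.100×10^15 / 3.060×10^16 = 0.0359 → 3.59 %.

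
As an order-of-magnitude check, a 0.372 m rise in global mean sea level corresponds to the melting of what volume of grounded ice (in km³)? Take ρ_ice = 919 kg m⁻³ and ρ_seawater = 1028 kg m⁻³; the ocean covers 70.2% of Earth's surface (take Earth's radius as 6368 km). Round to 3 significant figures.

≈ 1.49×10^5 km³

Required water volume = Δh × A = 0.372 m × 3.58×10^14 m² = 1.331×10^14 m³ = 1.331×10^5 km³.
Ice volume = water volume × ρ_w/ρ_ice = 1.331×10^5 × 1028/919 = 1.49×10^5 km³.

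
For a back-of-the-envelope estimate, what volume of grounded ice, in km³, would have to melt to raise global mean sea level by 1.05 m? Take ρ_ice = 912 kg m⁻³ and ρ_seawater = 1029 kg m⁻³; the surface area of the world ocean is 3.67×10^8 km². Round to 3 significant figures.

≈ 4.35×10^5 km³

Required water volume = Δh × A = 1.05 m × 3.67×10^14 m² = 3.854×10^14 m³ = 3.854×10^5 km³.
Ice volume = water volume × ρ_w/ρ_ice = 3.854×10^5 × 1029/912 = 4.35×10^5 km³.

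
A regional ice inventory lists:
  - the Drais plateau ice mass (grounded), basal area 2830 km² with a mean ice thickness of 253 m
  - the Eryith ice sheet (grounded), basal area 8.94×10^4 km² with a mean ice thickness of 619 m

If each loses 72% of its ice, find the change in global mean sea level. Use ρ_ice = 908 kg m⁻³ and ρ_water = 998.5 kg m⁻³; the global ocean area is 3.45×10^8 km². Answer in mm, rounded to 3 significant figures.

≈ 106 mm

Drais: ice volume = 2830 km² × 253 m = 716.0 km³; 0.72 × 716.0 × (908/998.5) = 468.8 km³ of water.
Eryith: ice volume = 8.94×10^4 km² × 619 m = 5.534×10^4 km³; 0.72 × 5.534×10^4 × (908/998.5) = 3.623×10^4 km³ of water.
Total added water ≈ 3.670×10^13 m³ over 3.45×10^14 m² → Δh = 0.106 m = 106 mm.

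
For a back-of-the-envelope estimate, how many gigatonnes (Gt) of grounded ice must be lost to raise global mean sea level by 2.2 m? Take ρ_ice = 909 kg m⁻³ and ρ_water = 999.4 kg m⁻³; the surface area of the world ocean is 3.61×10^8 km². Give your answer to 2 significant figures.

Required water volume = Δh × A = 2.2 m × 3.61×10^14 m² = 7.942×10^14 m³.
ρ_w = 999.4 kg m⁻³, so the mass of water = 7.942×10^14 m³ × 999.4 kg m⁻³ = 7.937×10^17 kg = 7.9×10^5 Gt (and the same mass of ice, by conservation).

≈ 7.9×10^5 Gt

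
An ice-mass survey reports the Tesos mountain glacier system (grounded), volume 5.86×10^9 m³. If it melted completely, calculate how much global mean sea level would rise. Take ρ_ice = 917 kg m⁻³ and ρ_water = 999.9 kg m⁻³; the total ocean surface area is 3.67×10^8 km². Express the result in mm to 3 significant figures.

Tesos: 5.86×10^9 m³ × (917/999.9) = 5.374×10^9 m³ of water.
Spread over 3.67×10^14 m² of ocean, Δh = 5.374×10^9 / 3.67×10^14 = 1.46×10^-5 m = 0.0146 mm.

≈ 0.0146 mm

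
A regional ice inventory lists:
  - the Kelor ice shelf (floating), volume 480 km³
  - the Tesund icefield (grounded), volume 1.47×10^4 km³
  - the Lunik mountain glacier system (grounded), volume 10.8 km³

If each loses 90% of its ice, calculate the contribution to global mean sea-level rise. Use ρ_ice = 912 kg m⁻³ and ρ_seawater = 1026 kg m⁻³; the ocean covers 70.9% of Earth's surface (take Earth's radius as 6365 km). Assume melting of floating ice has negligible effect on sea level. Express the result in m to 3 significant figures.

The Kelor ice shelf is floating and already displaces its own weight of water, so its melt adds essentially nothing to sea level.
Tesund: 0.9 × 1.47×10^4 km³ × (912/1026) = 1.176×10^4 km³ of water.
Lunik: 0.9 × 10.8 km³ × (912/1026) = 8.640 km³ of water.
Total added water ≈ 1.177×10^13 m³ over 3.61×10^14 m² → Δh = 0.0326 m.

≈ 0.0326 m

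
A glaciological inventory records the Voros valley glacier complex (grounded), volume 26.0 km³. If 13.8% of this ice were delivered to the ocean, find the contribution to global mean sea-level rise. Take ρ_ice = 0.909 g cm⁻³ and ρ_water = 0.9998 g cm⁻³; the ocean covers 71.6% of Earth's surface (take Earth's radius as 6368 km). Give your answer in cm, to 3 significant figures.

≈ 8.94×10^-4 cm

Voros: 0.138 × 26.0 km³ × (909/999.8) = 3.262 km³ of water.
Spread over 3.65×10^14 m² of ocean, Δh = 3.262×10^9 / 3.65×10^14 = 8.94×10^-6 m = 8.94×10^-4 cm.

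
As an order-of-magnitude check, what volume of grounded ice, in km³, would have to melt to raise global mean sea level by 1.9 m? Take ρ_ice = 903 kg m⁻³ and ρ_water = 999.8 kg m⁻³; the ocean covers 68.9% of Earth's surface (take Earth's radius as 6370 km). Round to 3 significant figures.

≈ 7.39×10^5 km³

Required water volume = Δh × A = 1.9 m × 3.51×10^14 m² = 6.675×10^14 m³ = 6.675×10^5 km³.
Ice volume = water volume × ρ_w/ρ_ice = 6.675×10^5 × 999.8/903 = 7.39×10^5 km³.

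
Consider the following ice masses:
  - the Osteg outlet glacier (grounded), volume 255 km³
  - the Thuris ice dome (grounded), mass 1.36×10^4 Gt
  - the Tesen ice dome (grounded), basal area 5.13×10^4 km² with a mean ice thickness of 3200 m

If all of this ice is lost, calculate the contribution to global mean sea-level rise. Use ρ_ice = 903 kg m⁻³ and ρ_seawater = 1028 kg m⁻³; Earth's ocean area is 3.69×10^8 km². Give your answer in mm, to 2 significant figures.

Osteg: 255 km³ × (903/1028) = 224.0 km³ of water.
Thuris: 1.36×10^4 Gt = 1.360×10^16 kg; dividing by ρ_w = 1028 kg m⁻³ gives 1.323×10^13 m³ of water.
Tesen: ice volume = 5.13×10^4 km² × 3200 m = 1.642×10^5 km³; 1.642×10^5 × (903/1028) = 1.442×10^5 km³ of water.
Total added water ≈ 1.577×10^14 m³ over 3.69×10^14 m² → Δh = 0.427 m = 430 mm.

≈ 430 mm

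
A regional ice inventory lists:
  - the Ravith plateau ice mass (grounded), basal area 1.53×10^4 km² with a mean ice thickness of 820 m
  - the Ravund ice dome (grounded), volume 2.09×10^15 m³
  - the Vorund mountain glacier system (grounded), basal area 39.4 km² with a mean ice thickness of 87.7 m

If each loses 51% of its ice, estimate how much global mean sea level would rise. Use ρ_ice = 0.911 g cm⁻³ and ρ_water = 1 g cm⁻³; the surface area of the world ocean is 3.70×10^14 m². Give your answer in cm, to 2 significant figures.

Ravith: ice volume = 1.53×10^4 km² × 820 m = 1.255×10^4 km³; 0.51 × 1.255×10^4 × (911/1000) = 5829 km³ of water.
Ravund: 0.51 × 2.09×10^15 m³ × (911/1000) = 9.710×10^14 m³ of water.
Vorund: ice volume = 39.4 km² × 87.7 m = 3.455 km³; 0.51 × 3.455 × (911/1000) = 1.605 km³ of water.
Total added water ≈ 9.769×10^14 m³ over 3.70×10^14 m² → Δh = 2.64 m = 260 cm.

≈ 260 cm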